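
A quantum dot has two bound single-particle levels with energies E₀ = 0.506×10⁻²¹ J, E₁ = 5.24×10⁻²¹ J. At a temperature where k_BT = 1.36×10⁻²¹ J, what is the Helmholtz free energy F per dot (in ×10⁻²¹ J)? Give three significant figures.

Eᵢ/kT = 0.37206, 3.8529.
Z = Σ e^(−Eᵢ/kT) = e^(−0.37206) + e^(−3.8529) = 0.68931 + 0.021218 = 0.71053.
F = −kT ln Z = −1.36 × ln(0.71053) = −1.36 × -0.34174 = 0.465 ×10⁻²¹ J.

0.465 ×10⁻²¹ J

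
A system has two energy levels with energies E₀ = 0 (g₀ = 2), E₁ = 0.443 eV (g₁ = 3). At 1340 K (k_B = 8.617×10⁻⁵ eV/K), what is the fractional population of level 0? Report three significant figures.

k_BT = 8.617×10⁻⁵ × 1340 K = 0.11547 eV.
Eᵢ/kT = 0, 3.8365.
Z = Σ gᵢe^(−Eᵢ/kT) = 2·e^(−0) + 3·e^(−3.8365) = 2.0000 + 0.064707 = 2.0647.
P₀ = g₀ e^(−E₀/kT) / Z = 2.0000/2.0647 = 0.969.

0.969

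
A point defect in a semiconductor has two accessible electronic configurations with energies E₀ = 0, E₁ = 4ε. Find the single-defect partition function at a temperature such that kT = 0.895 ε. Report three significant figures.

Z = 1.01

Eᵢ/kT = 0, 4.4693.
Z = Σ e^(−Eᵢ/kT) = e^(−0) + e^(−4.4693) = 1.0000 + 0.011455 = 1.0115.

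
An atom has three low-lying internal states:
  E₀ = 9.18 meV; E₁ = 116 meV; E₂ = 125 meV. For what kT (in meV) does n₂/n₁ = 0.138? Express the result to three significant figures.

n₂/n₁ = exp[−(E₂−E₁)/kT] = 0.138.
⇒ (E₂−E₁)/kT = ln(1/0.138) = ln(7.2464) = 1.9805.
kT = 9 meV / 1.9805 = 4.54 meV.

4.54 meV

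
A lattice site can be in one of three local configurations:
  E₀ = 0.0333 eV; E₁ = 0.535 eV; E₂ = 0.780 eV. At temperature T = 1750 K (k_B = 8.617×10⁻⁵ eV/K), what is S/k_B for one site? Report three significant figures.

0.190

k_BT = 8.617×10⁻⁵ × 1750 K = 0.15080 eV.
Eᵢ/kT = 0.22082, 3.5477, 5.1724.
Z = Σ e^(−Eᵢ/kT) = e^(−0.22082) + e^(−3.5477) + e^(−5.1724) = 0.80186 + 0.028791 + 0.0056709 = 0.83632.
⟨E⟩ = Σ EᵢPᵢ = 0.055635 eV.
S/k_B = ln Z + ⟨E⟩/kT = ln(0.83632) + 0.055635/0.15080 = -0.17874 + 0.36893 = 0.190.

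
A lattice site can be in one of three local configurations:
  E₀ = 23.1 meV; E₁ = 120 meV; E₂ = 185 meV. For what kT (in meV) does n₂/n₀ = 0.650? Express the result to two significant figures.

380 meV

n₂/n₀ = exp[−(E₂−E₀)/kT] = 0.650.
⇒ (E₂−E₀)/kT = ln(1/0.650) = ln(1.538) = 0.4305.
kT = 161.9 meV / 0.4305 = 380 meV.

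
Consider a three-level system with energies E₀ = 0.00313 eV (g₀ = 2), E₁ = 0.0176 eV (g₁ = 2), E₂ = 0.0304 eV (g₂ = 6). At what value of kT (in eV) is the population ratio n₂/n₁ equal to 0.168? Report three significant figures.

n₂/n₁ = (g₂/g₁) exp[−(E₂−E₁)/kT] = 0.168.
⇒ (E₂−E₁)/kT = ln((6/2)/0.168) = ln(17.857) = 2.8824.
kT = 0.0128 eV / 2.8824 = 0.00444 eV.

0.00444 eV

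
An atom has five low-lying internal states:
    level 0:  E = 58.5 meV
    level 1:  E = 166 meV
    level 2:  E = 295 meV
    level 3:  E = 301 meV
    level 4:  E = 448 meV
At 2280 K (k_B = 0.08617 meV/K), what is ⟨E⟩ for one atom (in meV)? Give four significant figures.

170.0 meV

k_BT = 0.08617 × 2280 K = 196.468 meV.
Eᵢ/kT = 0.297758, 0.844921, 1.50152, 1.53206, 2.28027.
Z = Σ e^(−Eᵢ/kT) = e^(−0.297758) + e^(−0.844921) + e^(−1.50152) + e^(−1.53206) + e^(−2.28027) = 0.742481 + 0.429591 + 0.222791 + 0.216090 + 0.102257 = 1.71321.
⟨E⟩ = Σ Eᵢ e^(−Eᵢ/kT) / Z = (58.5·0.742481 + 166·0.429591 + 295·0.222791 + 301·0.216090 + 448·0.102257) / 1.71321 = 170.0 meV.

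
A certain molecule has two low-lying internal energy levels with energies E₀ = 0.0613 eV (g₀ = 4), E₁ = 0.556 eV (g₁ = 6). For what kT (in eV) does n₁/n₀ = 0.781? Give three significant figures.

0.758 eV

n₁/n₀ = (g₁/g₀) exp[−(E₁−E₀)/kT] = 0.781.
⇒ (E₁−E₀)/kT = ln((6/4)/0.781) = ln(1.9206) = 0.65264.
kT = 0.4947 eV / 0.65264 = 0.758 eV.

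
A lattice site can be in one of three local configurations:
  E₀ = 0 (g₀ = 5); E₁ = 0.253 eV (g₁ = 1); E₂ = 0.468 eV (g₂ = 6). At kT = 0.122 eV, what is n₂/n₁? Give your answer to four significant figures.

1.030

n₂/n₁ = (g₂/g₁) exp[−(E₂−E₁)/kT] = (6/1) × exp(−(0.215 eV)/(0.122 eV)) = (6/1) × exp(-1.76230) = 1.030.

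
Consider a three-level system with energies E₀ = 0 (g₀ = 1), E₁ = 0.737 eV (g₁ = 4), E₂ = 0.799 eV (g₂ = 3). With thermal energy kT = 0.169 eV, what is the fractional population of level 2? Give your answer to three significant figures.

0.0246

Eᵢ/kT = 0, 4.3609, 4.7278.
Z = Σ gᵢe^(−Eᵢ/kT) = 1·e^(−0) + 4·e^(−4.3609) + 3·e^(−4.7278) = 1.0000 + 0.051068 + 0.026538 = 1.0776.
P₂ = g₂ e^(−E₂/kT) / Z = 0.026538/1.0776 = 0.0246.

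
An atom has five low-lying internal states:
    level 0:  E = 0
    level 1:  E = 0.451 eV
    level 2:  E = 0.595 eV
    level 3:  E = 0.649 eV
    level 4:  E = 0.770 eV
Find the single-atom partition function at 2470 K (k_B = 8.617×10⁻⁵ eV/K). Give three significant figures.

Z = 1.26

k_BT = 8.617×10⁻⁵ × 2470 K = 0.21284 eV.
Eᵢ/kT = 0, 2.1190, 2.7955, 3.0492, 3.6177.
Z = Σ e^(−Eᵢ/kT) = e^(−0) + e^(−2.1190) + e^(−2.7955) + e^(−3.0492) + e^(−3.6177) = 1.0000 + 0.12015 + 0.061084 + 0.047397 + 0.026844 = 1.2555.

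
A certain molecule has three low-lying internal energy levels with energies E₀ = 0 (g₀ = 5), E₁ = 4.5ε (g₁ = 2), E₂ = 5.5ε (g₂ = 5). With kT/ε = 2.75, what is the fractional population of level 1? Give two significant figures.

Eᵢ/kT = 0, 1.636, 2.000.
Z = Σ gᵢe^(−Eᵢ/kT) = 5·e^(−0) + 2·e^(−1.636) + 5·e^(−2.000) = 5.000 + 0.3895 + 0.6767 = 6.066.
P₁ = g₁ e^(−E₁/kT) / Z = 0.3895/6.066 = 0.064.

0.064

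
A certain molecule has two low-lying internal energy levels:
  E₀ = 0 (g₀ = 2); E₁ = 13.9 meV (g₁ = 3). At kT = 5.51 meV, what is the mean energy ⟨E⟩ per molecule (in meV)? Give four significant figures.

1.493 meV

Eᵢ/kT = 0, 2.52269.
Z = Σ gᵢe^(−Eᵢ/kT) = 2·e^(−0) + 3·e^(−2.52269) = 2.00000 + 0.240730 = 2.24073.
⟨E⟩ = Σ Eᵢ gᵢe^(−Eᵢ/kT) / Z = (0·2.00000 + 13.9·0.240730) / 2.24073 = 1.493 meV.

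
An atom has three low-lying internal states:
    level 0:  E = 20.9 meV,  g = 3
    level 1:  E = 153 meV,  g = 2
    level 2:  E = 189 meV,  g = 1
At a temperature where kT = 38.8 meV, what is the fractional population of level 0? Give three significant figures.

0.974

Eᵢ/kT = 0.53866, 3.9433, 4.8711.
Z = Σ gᵢe^(−Eᵢ/kT) = 3·e^(−0.53866) + 2·e^(−3.9433) + 1·e^(−4.8711) = 1.7506 + 0.038768 + 0.0076649 = 1.7970.
P₀ = g₀ e^(−E₀/kT) / Z = 1.7506/1.7970 = 0.974.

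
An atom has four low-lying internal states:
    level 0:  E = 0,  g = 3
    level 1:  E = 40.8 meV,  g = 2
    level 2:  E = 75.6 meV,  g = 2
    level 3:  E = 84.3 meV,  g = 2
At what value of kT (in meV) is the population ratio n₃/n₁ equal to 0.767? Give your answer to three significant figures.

164 meV

n₃/n₁ = (g₃/g₁) exp[−(E₃−E₁)/kT] = 0.767.
⇒ (E₃−E₁)/kT = ln((2/2)/0.767) = ln(1.3038) = 0.26528.
kT = 43.5 meV / 0.26528 = 164 meV.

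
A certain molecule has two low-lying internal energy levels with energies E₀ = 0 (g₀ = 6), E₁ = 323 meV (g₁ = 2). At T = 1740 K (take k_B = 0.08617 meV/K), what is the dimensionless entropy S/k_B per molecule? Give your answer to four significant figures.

k_BT = 0.08617 × 1740 K = 149.936 meV.
Eᵢ/kT = 0, 2.15425.
Z = Σ gᵢe^(−Eᵢ/kT) = 6·e^(−0) + 2·e^(−2.15425) = 6.00000 + 0.231980 = 6.23198.
⟨E⟩ = Σ EᵢPᵢ = 12.0234 meV.
S/k_B = ln Z + ⟨E⟩/kT = ln(6.23198) + 12.0234/149.936 = 1.82969 + 0.0801902 = 1.910.

1.910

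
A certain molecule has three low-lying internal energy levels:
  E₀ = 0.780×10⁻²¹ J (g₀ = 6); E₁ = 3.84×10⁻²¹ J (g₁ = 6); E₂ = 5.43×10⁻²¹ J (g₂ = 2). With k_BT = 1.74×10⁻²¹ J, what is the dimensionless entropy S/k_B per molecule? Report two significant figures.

Eᵢ/kT = 0.4483, 2.207, 3.121.
Z = Σ gᵢe^(−Eᵢ/kT) = 6·e^(−0.4483) + 6·e^(−2.207) + 2·e^(−3.121) = 3.832 + 0.6602 + 0.08823 = 4.580.
⟨E⟩ = Σ EᵢPᵢ = 1.311 ×10⁻²¹ J.
S/k_B = ln Z + ⟨E⟩/kT = ln(4.580) + 1.311/1.74 = 1.522 + 0.7534 = 2.3.

2.3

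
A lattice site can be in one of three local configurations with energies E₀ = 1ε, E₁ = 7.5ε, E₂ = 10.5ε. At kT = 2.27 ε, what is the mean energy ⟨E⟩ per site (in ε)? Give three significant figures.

Eᵢ/kT = 0.44053, 3.3040, 4.6256.
Z = Σ e^(−Eᵢ/kT) = e^(−0.44053) + e^(−3.3040) + e^(−4.6256) = 0.64370 + 0.036736 + 0.0097978 = 0.69023.
⟨E⟩ = Σ Eᵢ e^(−Eᵢ/kT) / Z = (1·0.64370 + 7.5·0.036736 + 10.5·0.0097978) / 0.69023 = 1.48 ε.

1.48 ε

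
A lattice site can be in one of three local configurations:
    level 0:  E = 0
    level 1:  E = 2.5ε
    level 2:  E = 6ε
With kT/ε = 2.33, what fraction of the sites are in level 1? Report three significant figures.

Eᵢ/kT = 0, 1.0730, 2.5751.
Z = Σ e^(−Eᵢ/kT) = e^(−0) + e^(−1.0730) + e^(−2.5751) = 1.0000 + 0.34198 + 0.076146 = 1.4181.
P₁ = e^(−E₁/kT) / Z = 0.34198/1.4181 = 0.241.

0.241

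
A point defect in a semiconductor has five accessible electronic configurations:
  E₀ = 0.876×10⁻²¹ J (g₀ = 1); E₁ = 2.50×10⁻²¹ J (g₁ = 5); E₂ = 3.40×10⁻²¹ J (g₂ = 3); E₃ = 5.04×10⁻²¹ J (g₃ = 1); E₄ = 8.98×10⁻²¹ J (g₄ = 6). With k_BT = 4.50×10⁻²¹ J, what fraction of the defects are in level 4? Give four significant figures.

Eᵢ/kT = 0.194667, 0.555556, 0.755556, 1.12000, 1.99556.
Z = Σ gᵢe^(−Eᵢ/kT) = 1·e^(−0.194667) + 5·e^(−0.555556) + 3·e^(−0.755556) + 1·e^(−1.12000) + 6·e^(−1.99556) = 0.823109 + 2.86877 + 1.40925 + 0.326280 + 0.815625 = 6.24303.
P₄ = g₄ e^(−E₄/kT) / Z = 0.815625/6.24303 = 0.1306.

0.1306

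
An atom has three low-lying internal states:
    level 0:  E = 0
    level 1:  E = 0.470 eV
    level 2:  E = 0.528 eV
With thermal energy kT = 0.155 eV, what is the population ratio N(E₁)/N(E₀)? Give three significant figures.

n₁/n₀ = exp[−(E₁−E₀)/kT] = exp(−(0.470 eV)/(0.155 eV)) = exp(-3.0323) = 0.0482.

0.0482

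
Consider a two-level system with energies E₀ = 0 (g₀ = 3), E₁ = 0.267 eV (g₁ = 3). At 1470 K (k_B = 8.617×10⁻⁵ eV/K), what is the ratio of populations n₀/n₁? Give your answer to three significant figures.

k_BT = 8.617×10⁻⁵ × 1470 K = 0.12667 eV.
n₀/n₁ = (g₀/g₁) exp[−(E₀−E₁)/kT] = (3/3) × exp(−(-0.267 eV)/(0.12667 eV)) = (3/3) × exp(2.1078) = 8.23.

8.23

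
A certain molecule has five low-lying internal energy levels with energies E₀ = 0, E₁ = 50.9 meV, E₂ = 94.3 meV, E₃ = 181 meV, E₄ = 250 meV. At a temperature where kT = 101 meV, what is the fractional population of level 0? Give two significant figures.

Eᵢ/kT = 0, 0.5040, 0.9337, 1.792, 2.475.
Z = Σ e^(−Eᵢ/kT) = e^(−0) + e^(−0.5040) + e^(−0.9337) + e^(−1.792) + e^(−2.475) = 1.000 + 0.6041 + 0.3931 + 0.1666 + 0.08416 = 2.248.
P₀ = e^(−E₀/kT) / Z = 1.000/2.248 = 0.44.

0.44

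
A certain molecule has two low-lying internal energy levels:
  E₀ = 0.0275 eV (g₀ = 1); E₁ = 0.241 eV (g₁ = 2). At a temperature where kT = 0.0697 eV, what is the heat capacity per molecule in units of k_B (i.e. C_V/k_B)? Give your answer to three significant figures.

Eᵢ/kT = 0.39455, 3.4577.
Z = Σ gᵢe^(−Eᵢ/kT) = 1·e^(−0.39455) + 2·e^(−3.4577) = 0.67398 + 0.063004 = 0.73698.
⟨E⟩ = 0.045752 eV, ⟨E²⟩ = 0.0056569 eV².
C_V/k_B = (⟨E²⟩ − ⟨E⟩²)/(kT)² = (0.0056569 − 0.0020932)/0.0048581 = 0.734.

0.734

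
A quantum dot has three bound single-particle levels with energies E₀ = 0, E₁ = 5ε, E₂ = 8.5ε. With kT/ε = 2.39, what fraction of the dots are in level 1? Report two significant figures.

Eᵢ/kT = 0, 2.092, 3.556.
Z = Σ e^(−Eᵢ/kT) = e^(−0) + e^(−2.092) + e^(−3.556) = 1.000 + 0.1234 + 0.02855 = 1.152.
P₁ = e^(−E₁/kT) / Z = 0.1234/1.152 = 0.11.

0.11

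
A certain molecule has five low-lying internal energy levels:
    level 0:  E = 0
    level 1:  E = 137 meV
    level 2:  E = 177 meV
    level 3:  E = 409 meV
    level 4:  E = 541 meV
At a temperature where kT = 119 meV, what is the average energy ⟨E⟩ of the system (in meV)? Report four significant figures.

64.49 meV

Eᵢ/kT = 0, 1.15126, 1.48739, 3.43697, 4.54622.
Z = Σ e^(−Eᵢ/kT) = e^(−0) + e^(−1.15126) + e^(−1.48739) + e^(−3.43697) + e^(−4.54622) = 1.00000 + 0.316238 + 0.225962 + 0.0321620 + 0.0106072 = 1.58497.
⟨E⟩ = Σ Eᵢ e^(−Eᵢ/kT) / Z = (0·1.00000 + 137·0.316238 + 177·0.225962 + 409·0.0321620 + 541·0.0106072) / 1.58497 = 64.49 meV.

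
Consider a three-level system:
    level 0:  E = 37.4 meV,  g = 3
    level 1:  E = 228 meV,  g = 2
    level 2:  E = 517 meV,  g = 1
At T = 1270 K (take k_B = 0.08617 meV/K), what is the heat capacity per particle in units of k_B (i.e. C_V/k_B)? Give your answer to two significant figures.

k_BT = 0.08617 × 1270 K = 109.4 meV.
Eᵢ/kT = 0.3419, 2.084, 4.726.
Z = Σ gᵢe^(−Eᵢ/kT) = 3·e^(−0.3419) + 2·e^(−2.084) + 1·e^(−4.726) = 2.131 + 0.2489 + 0.008862 = 2.389.
⟨E⟩ = 59.03 meV, ⟨E²⟩ = 7655 meV².
C_V/k_B = (⟨E²⟩ − ⟨E⟩²)/(kT)² = (7655 − 3485)/11970 = 0.35.

0.35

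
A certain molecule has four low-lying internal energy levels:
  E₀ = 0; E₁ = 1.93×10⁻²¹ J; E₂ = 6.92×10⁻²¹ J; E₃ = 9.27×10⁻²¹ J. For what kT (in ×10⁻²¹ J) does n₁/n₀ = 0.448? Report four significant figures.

n₁/n₀ = exp[−(E₁−E₀)/kT] = 0.448.
⇒ (E₁−E₀)/kT = ln(1/0.448) = ln(2.23214) = 0.802961.
kT = 1.93 ×10⁻²¹ J / 0.802961 = 2.404 ×10⁻²¹ J.

2.404 ×10⁻²¹ J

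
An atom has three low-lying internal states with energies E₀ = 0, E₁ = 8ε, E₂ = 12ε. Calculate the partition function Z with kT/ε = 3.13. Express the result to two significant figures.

Z = 1.1

Eᵢ/kT = 0, 2.556, 3.834.
Z = Σ e^(−Eᵢ/kT) = e^(−0) + e^(−2.556) + e^(−3.834) = 1.000 + 0.07761 + 0.02162 = 1.099.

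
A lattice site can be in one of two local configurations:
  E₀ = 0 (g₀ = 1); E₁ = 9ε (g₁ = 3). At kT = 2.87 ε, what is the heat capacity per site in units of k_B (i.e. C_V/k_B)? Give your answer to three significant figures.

Eᵢ/kT = 0, 3.1359.
Z = Σ gᵢe^(−Eᵢ/kT) = 1·e^(−0) + 3·e^(−3.1359) = 1.0000 + 0.13038 = 1.1304.
⟨E⟩ = 1.0381 ε, ⟨E²⟩ = 9.3425 ε².
C_V/k_B = (⟨E²⟩ − ⟨E⟩²)/(kT)² = (9.3425 − 1.0777)/8.2369 = 1.00.

1.00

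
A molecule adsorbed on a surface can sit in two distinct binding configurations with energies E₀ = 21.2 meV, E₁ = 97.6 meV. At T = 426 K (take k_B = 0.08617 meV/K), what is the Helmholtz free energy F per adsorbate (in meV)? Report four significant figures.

k_BT = 0.08617 × 426 K = 36.7084 meV.
Eᵢ/kT = 0.577524, 2.65879.
Z = Σ e^(−Eᵢ/kT) = e^(−0.577524) + e^(−2.65879) = 0.561286 + 0.0700329 = 0.631319.
F = −kT ln Z = −36.7084 × ln(0.631319) = −36.7084 × -0.459944 = 16.88 meV.

16.88 meV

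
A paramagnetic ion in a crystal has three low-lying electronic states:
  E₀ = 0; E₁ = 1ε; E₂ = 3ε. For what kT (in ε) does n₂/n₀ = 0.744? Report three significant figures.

10.1 ε

n₂/n₀ = exp[−(E₂−E₀)/kT] = 0.744.
⇒ (E₂−E₀)/kT = ln(1/0.744) = ln(1.3441) = 0.29572.
kT = 3ε / 0.29572 = 10.1 ε.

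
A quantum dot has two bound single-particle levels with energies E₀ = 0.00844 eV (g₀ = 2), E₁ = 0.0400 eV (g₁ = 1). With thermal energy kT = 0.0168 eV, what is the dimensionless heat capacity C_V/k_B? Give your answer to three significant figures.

0.233

Eᵢ/kT = 0.50238, 2.3810.
Z = Σ gᵢe^(−Eᵢ/kT) = 2·e^(−0.50238) + 1·e^(−2.3810) = 1.2102 + 0.092458 = 1.3027.
⟨E⟩ = 0.010680 eV, ⟨E²⟩ = 0.00017973 eV².
C_V/k_B = (⟨E²⟩ − ⟨E⟩²)/(kT)² = (0.00017973 − 0.00011406)/0.00028224 = 0.233.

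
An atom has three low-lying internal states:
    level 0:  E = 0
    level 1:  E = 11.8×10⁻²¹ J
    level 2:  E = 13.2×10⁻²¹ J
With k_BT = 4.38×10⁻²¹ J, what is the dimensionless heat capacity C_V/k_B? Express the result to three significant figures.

0.751

Eᵢ/kT = 0, 2.6941, 3.0137.
Z = Σ e^(−Eᵢ/kT) = e^(−0) + e^(−2.6941) + e^(−3.0137) = 1.0000 + 0.067603 + 0.049110 = 1.1167.
⟨E⟩ = 1.2949, ⟨E²⟩ = 16.092.
C_V/k_B = (⟨E²⟩ − ⟨E⟩²)/(kT)² = (16.092 − 1.6768)/19.184 = 0.751.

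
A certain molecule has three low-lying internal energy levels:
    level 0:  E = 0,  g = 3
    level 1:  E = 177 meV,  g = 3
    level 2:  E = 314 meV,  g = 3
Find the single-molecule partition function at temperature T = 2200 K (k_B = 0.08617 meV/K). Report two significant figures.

k_BT = 0.08617 × 2200 K = 189.6 meV.
Eᵢ/kT = 0, 0.9335, 1.656.
Z = Σ gᵢe^(−Eᵢ/kT) = 3·e^(−0) + 3·e^(−0.9335) + 3·e^(−1.656) = 3.000 + 1.180 + 0.5727 = 4.753.

Z = 4.8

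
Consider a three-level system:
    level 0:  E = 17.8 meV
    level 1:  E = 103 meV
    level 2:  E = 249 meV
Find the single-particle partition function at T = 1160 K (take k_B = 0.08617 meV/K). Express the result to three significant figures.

k_BT = 0.08617 × 1160 K = 99.957 meV.
Eᵢ/kT = 0.17808, 1.0304, 2.4911.
Z = Σ e^(−Eᵢ/kT) = e^(−0.17808) + e^(−1.0304) + e^(−2.4911) = 0.83688 + 0.35686 + 0.082819 = 1.2766.

Z = 1.28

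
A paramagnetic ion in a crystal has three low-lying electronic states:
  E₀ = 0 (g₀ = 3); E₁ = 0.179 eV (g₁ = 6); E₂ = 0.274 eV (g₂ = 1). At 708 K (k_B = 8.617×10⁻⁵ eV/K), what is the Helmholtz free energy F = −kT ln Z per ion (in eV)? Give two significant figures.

-0.073 eV

k_BT = 8.617×10⁻⁵ × 708 K = 0.06101 eV.
Eᵢ/kT = 0, 2.934, 4.491.
Z = Σ gᵢe^(−Eᵢ/kT) = 3·e^(−0) + 6·e^(−2.934) + 1·e^(−4.491) = 3.000 + 0.3191 + 0.01121 = 3.330.
F = −kT ln Z = −0.06101 × ln(3.330) = −0.06101 × 1.203 = -0.073 eV.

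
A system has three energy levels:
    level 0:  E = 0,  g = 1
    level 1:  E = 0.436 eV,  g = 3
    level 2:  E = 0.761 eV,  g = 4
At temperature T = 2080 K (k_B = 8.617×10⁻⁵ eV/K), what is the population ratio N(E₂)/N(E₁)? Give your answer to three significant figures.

0.217

k_BT = 8.617×10⁻⁵ × 2080 K = 0.17923 eV.
n₂/n₁ = (g₂/g₁) exp[−(E₂−E₁)/kT] = (4/3) × exp(−(0.325 eV)/(0.17923 eV)) = (4/3) × exp(-1.8133) = 0.217.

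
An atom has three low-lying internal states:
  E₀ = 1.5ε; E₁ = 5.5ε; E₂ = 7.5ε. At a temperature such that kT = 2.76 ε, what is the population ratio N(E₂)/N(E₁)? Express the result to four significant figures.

n₂/n₁ = exp[−(E₂−E₁)/kT] = exp(−(2.0ε)/(2.76ε)) = exp(-0.724638) = 0.4845.

0.4845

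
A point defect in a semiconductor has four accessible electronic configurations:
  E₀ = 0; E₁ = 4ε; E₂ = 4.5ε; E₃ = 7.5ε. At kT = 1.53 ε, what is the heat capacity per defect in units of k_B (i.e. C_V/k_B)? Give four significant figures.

0.8878

Eᵢ/kT = 0, 2.61438, 2.94118, 4.90196.
Z = Σ e^(−Eᵢ/kT) = e^(−0) + e^(−2.61438) + e^(−2.94118) + e^(−4.90196) = 1.00000 + 0.0732132 + 0.0528034 + 0.00743200 = 1.13345.
⟨E⟩ = 0.517189 ε, ⟨E²⟩ = 2.34570 ε².
C_V/k_B = (⟨E²⟩ − ⟨E⟩²)/(kT)² = (2.34570 − 0.267484)/2.34090 = 0.8878.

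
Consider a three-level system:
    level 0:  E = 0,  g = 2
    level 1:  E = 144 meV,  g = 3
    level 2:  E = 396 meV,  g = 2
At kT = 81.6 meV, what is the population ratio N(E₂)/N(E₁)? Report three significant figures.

n₂/n₁ = (g₂/g₁) exp[−(E₂−E₁)/kT] = (2/3) × exp(−(252 meV)/(81.6 meV)) = (2/3) × exp(-3.0882) = 0.0304.

0.0304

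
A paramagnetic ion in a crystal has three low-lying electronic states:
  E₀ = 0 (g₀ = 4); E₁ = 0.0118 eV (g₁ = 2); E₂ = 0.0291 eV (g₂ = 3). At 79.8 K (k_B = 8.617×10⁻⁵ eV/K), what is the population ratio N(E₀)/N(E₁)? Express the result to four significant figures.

k_BT = 8.617×10⁻⁵ × 79.8 K = 0.00687637 eV.
n₀/n₁ = (g₀/g₁) exp[−(E₀−E₁)/kT] = (4/2) × exp(−(-0.0118 eV)/(0.00687637 eV)) = (4/2) × exp(1.71602) = 11.12.

11.12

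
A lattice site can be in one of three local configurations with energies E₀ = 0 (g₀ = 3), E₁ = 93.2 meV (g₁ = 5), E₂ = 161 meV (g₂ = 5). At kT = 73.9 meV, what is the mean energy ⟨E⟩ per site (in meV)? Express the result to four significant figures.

44.79 meV

Eᵢ/kT = 0, 1.26116, 2.17862.
Z = Σ gᵢe^(−Eᵢ/kT) = 3·e^(−0) + 5·e^(−1.26116) + 5·e^(−2.17862) = 3.00000 + 1.41663 + 0.565988 = 4.98262.
⟨E⟩ = Σ Eᵢ gᵢe^(−Eᵢ/kT) / Z = (0·3.00000 + 93.2·1.41663 + 161·0.565988) / 4.98262 = 44.79 meV.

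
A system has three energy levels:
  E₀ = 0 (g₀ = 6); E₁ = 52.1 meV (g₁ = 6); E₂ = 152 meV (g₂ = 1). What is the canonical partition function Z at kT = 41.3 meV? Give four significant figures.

Eᵢ/kT = 0, 1.26150, 3.68039.
Z = Σ gᵢe^(−Eᵢ/kT) = 6·e^(−0) + 6·e^(−1.26150) + 1·e^(−3.68039) = 6.00000 + 1.69937 + 0.0252131 = 7.72458.

Z = 7.725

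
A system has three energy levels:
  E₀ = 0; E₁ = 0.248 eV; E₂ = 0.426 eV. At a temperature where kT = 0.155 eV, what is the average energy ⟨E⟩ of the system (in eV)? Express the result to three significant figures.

Eᵢ/kT = 0, 1.6000, 2.7484.
Z = Σ e^(−Eᵢ/kT) = e^(−0) + e^(−1.6000) + e^(−2.7484) = 1.0000 + 0.20190 + 0.064030 = 1.2659.
⟨E⟩ = Σ Eᵢ e^(−Eᵢ/kT) / Z = (0·1.0000 + 0.248·0.20190 + 0.426·0.064030) / 1.2659 = 0.0611 eV.

0.0611 eV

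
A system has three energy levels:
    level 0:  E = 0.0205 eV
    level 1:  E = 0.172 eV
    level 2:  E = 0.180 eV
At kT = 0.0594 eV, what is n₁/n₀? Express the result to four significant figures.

n₁/n₀ = exp[−(E₁−E₀)/kT] = exp(−(0.1515 eV)/(0.0594 eV)) = exp(-2.55051) = 0.07804.

0.07804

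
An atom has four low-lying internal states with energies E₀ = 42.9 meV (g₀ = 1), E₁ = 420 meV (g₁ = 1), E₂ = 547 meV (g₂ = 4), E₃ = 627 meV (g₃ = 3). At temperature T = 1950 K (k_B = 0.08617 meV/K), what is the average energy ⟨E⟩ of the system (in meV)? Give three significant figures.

k_BT = 0.08617 × 1950 K = 168.03 meV.
Eᵢ/kT = 0.25531, 2.4996, 3.2554, 3.7315.
Z = Σ gᵢe^(−Eᵢ/kT) = 1·e^(−0.25531) + 1·e^(−2.4996) + 4·e^(−3.2554) + 3·e^(−3.7315) = 0.77468 + 0.082118 + 0.15426 + 0.071871 = 1.0829.
⟨E⟩ = Σ Eᵢ gᵢe^(−Eᵢ/kT) / Z = (42.9·0.77468 + 420·0.082118 + 547·0.15426 + 627·0.071871) / 1.0829 = 182 meV.

182 meV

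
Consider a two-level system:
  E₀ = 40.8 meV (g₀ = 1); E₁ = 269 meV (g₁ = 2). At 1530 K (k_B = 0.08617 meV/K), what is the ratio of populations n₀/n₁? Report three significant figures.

k_BT = 0.08617 × 1530 K = 131.84 meV.
n₀/n₁ = (g₀/g₁) exp[−(E₀−E₁)/kT] = (1/2) × exp(−(-228.2 meV)/(131.84 meV)) = (1/2) × exp(1.7309) = 2.82.

2.82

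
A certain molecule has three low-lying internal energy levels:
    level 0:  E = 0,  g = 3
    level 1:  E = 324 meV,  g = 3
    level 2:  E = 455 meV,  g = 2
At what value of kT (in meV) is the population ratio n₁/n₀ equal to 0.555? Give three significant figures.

n₁/n₀ = (g₁/g₀) exp[−(E₁−E₀)/kT] = 0.555.
⇒ (E₁−E₀)/kT = ln((3/3)/0.555) = ln(1.8018) = 0.58879.
kT = 324 meV / 0.58879 = 550 meV.

550 meV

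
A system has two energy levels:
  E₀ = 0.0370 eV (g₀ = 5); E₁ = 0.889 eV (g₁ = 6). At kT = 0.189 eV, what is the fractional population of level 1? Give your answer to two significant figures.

0.013

Eᵢ/kT = 0.1958, 4.704.
Z = Σ gᵢe^(−Eᵢ/kT) = 5·e^(−0.1958) + 6·e^(−4.704) = 4.111 + 0.05435 = 4.165.
P₁ = g₁ e^(−E₁/kT) / Z = 0.05435/4.165 = 0.013.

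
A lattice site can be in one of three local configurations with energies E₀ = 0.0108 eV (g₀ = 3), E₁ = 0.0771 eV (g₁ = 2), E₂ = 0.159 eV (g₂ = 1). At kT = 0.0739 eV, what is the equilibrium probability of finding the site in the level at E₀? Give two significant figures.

0.76

Eᵢ/kT = 0.1461, 1.043, 2.152.
Z = Σ gᵢe^(−Eᵢ/kT) = 3·e^(−0.1461) + 2·e^(−1.043) + 1·e^(−2.152) = 2.592 + 0.7048 + 0.1163 = 3.413.
P₀ = g₀ e^(−E₀/kT) / Z = 2.592/3.413 = 0.76.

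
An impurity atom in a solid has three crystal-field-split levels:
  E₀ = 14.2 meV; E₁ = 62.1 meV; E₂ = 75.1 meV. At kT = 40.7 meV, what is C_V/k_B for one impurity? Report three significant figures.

Eᵢ/kT = 0.34889, 1.5258, 1.8452.
Z = Σ e^(−Eᵢ/kT) = e^(−0.34889) + e^(−1.5258) + e^(−1.8452) = 0.70547 + 0.21745 + 0.15799 = 1.0809.
⟨E⟩ = 32.738 meV, ⟨E²⟩ = 1731.8 meV².
C_V/k_B = (⟨E²⟩ − ⟨E⟩²)/(kT)² = (1731.8 − 1071.8)/1656.5 = 0.398.

0.398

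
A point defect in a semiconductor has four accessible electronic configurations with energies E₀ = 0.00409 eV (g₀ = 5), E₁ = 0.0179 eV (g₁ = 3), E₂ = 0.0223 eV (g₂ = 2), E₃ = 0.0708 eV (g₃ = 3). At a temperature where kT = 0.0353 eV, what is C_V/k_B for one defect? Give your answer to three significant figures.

Eᵢ/kT = 0.11586, 0.50708, 0.63173, 2.0057.
Z = Σ gᵢe^(−Eᵢ/kT) = 5·e^(−0.11586) + 3·e^(−0.50708) + 2·e^(−0.63173) + 3·e^(−2.0057) = 4.4530 + 1.8068 + 1.0633 + 0.40370 = 7.7268.
⟨E⟩ = 0.013311 eV, ⟨E²⟩ = 0.00041489 eV².
C_V/k_B = (⟨E²⟩ − ⟨E⟩²)/(kT)² = (0.00041489 − 0.00017718)/0.0012461 = 0.191.

0.191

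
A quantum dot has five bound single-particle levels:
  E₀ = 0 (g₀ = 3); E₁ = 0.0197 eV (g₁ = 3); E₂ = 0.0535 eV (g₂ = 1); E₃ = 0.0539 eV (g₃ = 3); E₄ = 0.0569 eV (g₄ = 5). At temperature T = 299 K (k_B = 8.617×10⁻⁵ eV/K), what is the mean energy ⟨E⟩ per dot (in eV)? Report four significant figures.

k_BT = 8.617×10⁻⁵ × 299 K = 0.0257648 eV.
Eᵢ/kT = 0, 0.764609, 2.07648, 2.09200, 2.20844.
Z = Σ gᵢe^(−Eᵢ/kT) = 3·e^(−0) + 3·e^(−0.764609) + 1·e^(−2.07648) + 3·e^(−2.09200) + 5·e^(−2.20844) = 3.00000 + 1.39655 + 0.125371 + 0.370320 + 0.549360 = 5.44160.
⟨E⟩ = Σ Eᵢ gᵢe^(−Eᵢ/kT) / Z = (0·3.00000 + 0.0197·1.39655 + 0.0535·0.125371 + 0.0539·0.370320 + 0.0569·0.549360) / 5.44160 = 0.01570 eV.

0.01570 eV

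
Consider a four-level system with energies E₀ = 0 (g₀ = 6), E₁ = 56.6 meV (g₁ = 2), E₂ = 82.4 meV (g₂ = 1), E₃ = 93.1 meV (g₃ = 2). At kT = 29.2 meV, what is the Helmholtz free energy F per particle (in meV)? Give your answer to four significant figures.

Eᵢ/kT = 0, 1.93836, 2.82192, 3.18836.
Z = Σ gᵢe^(−Eᵢ/kT) = 6·e^(−0) + 2·e^(−1.93836) + 1·e^(−2.82192) + 2·e^(−3.18836) = 6.00000 + 0.287880 + 0.0594916 + 0.0824789 = 6.42985.
F = −kT ln Z = −29.2 × ln(6.42985) = −29.2 × 1.86095 = -54.34 meV.

-54.34 meV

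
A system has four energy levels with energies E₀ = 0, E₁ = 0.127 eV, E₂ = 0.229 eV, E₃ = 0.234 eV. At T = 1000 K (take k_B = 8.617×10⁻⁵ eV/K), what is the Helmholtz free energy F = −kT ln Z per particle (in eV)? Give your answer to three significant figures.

-0.0268 eV

k_BT = 8.617×10⁻⁵ × 1000 K = 0.086170 eV.
Eᵢ/kT = 0, 1.4738, 2.6575, 2.7156.
Z = Σ e^(−Eᵢ/kT) = e^(−0) + e^(−1.4738) + e^(−2.6575) + e^(−2.7156) = 1.0000 + 0.22905 + 0.070123 + 0.066165 = 1.3653.
F = −kT ln Z = −0.086170 × ln(1.3653) = −0.086170 × 0.31137 = -0.0268 eV.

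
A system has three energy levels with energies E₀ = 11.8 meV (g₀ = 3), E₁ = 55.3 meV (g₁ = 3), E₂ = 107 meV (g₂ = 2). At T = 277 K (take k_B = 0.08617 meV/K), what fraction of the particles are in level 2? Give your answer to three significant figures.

k_BT = 0.08617 × 277 K = 23.869 meV.
Eᵢ/kT = 0.49437, 2.3168, 4.4828.
Z = Σ gᵢe^(−Eᵢ/kT) = 3·e^(−0.49437) + 3·e^(−2.3168) + 2·e^(−4.4828) = 1.8299 + 0.29577 + 0.022603 = 2.1483.
P₂ = g₂ e^(−E₂/kT) / Z = 0.022603/2.1483 = 0.0105.

0.0105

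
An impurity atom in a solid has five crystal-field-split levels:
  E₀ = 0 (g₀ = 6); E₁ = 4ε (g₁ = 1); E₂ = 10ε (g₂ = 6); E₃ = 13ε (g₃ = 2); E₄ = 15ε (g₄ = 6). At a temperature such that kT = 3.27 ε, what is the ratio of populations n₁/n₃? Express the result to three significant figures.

n₁/n₃ = (g₁/g₃) exp[−(E₁−E₃)/kT] = (1/2) × exp(−(-9ε)/(3.27ε)) = (1/2) × exp(2.7523) = 7.84.

7.84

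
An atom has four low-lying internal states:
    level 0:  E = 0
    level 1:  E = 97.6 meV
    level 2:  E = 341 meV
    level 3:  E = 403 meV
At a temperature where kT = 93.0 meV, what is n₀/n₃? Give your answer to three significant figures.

76.2

n₀/n₃ = exp[−(E₀−E₃)/kT] = exp(−(-403 meV)/(93.0 meV)) = exp(4.3333) = 76.2.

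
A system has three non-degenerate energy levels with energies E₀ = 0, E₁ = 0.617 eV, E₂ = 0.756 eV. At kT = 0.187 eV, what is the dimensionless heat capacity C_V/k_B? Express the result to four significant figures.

0.6196

Eᵢ/kT = 0, 3.29947, 4.04278.
Z = Σ e^(−Eᵢ/kT) = e^(−0) + e^(−3.29947) + e^(−4.04278) = 1.00000 + 0.0369027 + 0.0175486 = 1.05445.
⟨E⟩ = 0.0341749 eV, ⟨E²⟩ = 0.0228348 eV².
C_V/k_B = (⟨E²⟩ − ⟨E⟩²)/(kT)² = (0.0228348 − 0.00116792)/0.0349690 = 0.6196.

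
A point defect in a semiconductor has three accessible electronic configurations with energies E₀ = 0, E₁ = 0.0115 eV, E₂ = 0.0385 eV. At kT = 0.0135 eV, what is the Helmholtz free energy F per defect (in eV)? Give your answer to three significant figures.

Eᵢ/kT = 0, 0.85185, 2.8519.
Z = Σ e^(−Eᵢ/kT) = e^(−0) + e^(−0.85185) + e^(−2.8519) = 1.0000 + 0.42662 + 0.057735 = 1.4844.
F = −kT ln Z = −0.0135 × ln(1.4844) = −0.0135 × 0.39501 = -0.00533 eV.

-0.00533 eV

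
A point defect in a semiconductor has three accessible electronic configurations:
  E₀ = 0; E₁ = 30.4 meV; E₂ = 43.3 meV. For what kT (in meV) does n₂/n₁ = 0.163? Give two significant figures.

7.1 meV

n₂/n₁ = exp[−(E₂−E₁)/kT] = 0.163.
⇒ (E₂−E₁)/kT = ln(1/0.163) = ln(6.135) = 1.814.
kT = 12.9 meV / 1.814 = 7.1 meV.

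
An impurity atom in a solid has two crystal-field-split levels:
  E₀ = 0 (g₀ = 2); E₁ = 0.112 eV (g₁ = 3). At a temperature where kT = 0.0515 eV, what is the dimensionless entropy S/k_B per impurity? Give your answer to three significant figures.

1.17

Eᵢ/kT = 0, 2.1748.
Z = Σ gᵢe^(−Eᵢ/kT) = 2·e^(−0) + 3·e^(−2.1748) = 2.0000 + 0.34089 = 2.3409.
⟨E⟩ = Σ EᵢPᵢ = 0.016310 eV.
S/k_B = ln Z + ⟨E⟩/kT = ln(2.3409) + 0.016310/0.0515 = 0.85054 + 0.31670 = 1.17.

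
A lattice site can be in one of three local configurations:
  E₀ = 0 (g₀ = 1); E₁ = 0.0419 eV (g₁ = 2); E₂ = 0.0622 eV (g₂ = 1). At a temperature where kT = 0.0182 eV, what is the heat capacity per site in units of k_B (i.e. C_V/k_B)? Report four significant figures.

0.9550

Eᵢ/kT = 0, 2.30220, 3.41758.
Z = Σ gᵢe^(−Eᵢ/kT) = 1·e^(−0) + 2·e^(−2.30220) + 1·e^(−3.41758) = 1.00000 + 0.200077 + 0.0327917 = 1.23287.
⟨E⟩ = 0.00845415 eV, ⟨E²⟩ = 0.000387813 eV².
C_V/k_B = (⟨E²⟩ − ⟨E⟩²)/(kT)² = (0.000387813 − 0.0000714727)/0.000331240 = 0.9550.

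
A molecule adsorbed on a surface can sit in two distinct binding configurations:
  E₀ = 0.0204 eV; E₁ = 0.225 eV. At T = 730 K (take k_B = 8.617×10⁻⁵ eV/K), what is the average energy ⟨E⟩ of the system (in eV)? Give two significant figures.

k_BT = 8.617×10⁻⁵ × 730 K = 0.06290 eV.
Eᵢ/kT = 0.3243, 3.577.
Z = Σ e^(−Eᵢ/kT) = e^(−0.3243) + e^(−3.577) = 0.7230 + 0.02796 = 0.7510.
⟨E⟩ = Σ Eᵢ e^(−Eᵢ/kT) / Z = (0.0204·0.7230 + 0.225·0.02796) / 0.7510 = 0.028 eV.

0.028 eV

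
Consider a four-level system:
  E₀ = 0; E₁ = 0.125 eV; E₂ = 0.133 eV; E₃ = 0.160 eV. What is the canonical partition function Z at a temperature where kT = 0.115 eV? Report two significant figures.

Eᵢ/kT = 0, 1.087, 1.157, 1.391.
Z = Σ e^(−Eᵢ/kT) = e^(−0) + e^(−1.087) + e^(−1.157) + e^(−1.391) = 1.000 + 0.3372 + 0.3144 + 0.2488 = 1.900.

Z = 1.9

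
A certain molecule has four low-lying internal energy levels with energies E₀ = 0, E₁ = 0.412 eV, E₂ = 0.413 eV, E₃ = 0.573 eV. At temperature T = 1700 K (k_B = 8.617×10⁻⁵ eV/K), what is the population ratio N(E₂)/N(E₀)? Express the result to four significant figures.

0.05965

k_BT = 8.617×10⁻⁵ × 1700 K = 0.146489 eV.
n₂/n₀ = exp[−(E₂−E₀)/kT] = exp(−(0.413 eV)/(0.146489 eV)) = exp(-2.81932) = 0.05965.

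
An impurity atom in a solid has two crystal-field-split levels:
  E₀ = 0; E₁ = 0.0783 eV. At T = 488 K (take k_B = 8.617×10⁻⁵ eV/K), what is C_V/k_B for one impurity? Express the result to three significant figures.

0.404

k_BT = 8.617×10⁻⁵ × 488 K = 0.042051 eV.
Eᵢ/kT = 0, 1.8620.
Z = Σ e^(−Eᵢ/kT) = e^(−0) + e^(−1.8620) = 1.0000 + 0.15536 = 1.1554.
⟨E⟩ = 0.010529 eV, ⟨E²⟩ = 0.00082439 eV².
C_V/k_B = (⟨E²⟩ − ⟨E⟩²)/(kT)² = (0.00082439 − 0.00011086)/0.0017683 = 0.404.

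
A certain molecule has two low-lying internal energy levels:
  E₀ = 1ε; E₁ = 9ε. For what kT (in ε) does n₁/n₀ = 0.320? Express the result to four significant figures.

n₁/n₀ = exp[−(E₁−E₀)/kT] = 0.320.
⇒ (E₁−E₀)/kT = ln(1/0.320) = ln(3.12500) = 1.13943.
kT = 8ε / 1.13943 = 7.021 ε.

7.021 ε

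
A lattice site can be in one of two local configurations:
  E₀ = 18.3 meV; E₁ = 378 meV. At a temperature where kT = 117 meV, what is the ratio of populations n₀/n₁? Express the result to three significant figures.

21.6

n₀/n₁ = exp[−(E₀−E₁)/kT] = exp(−(-359.7 meV)/(117 meV)) = exp(3.0744) = 21.6.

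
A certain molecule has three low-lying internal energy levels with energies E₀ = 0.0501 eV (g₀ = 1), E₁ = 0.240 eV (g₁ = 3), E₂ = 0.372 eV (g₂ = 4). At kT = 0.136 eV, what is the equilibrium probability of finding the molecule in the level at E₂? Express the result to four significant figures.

Eᵢ/kT = 0.368382, 1.76471, 2.73529.
Z = Σ gᵢe^(−Eᵢ/kT) = 1·e^(−0.368382) + 3·e^(−1.76471) + 4·e^(−2.73529) = 0.691853 + 0.513709 + 0.259501 = 1.46506.
P₂ = g₂ e^(−E₂/kT) / Z = 0.259501/1.46506 = 0.1771.

0.1771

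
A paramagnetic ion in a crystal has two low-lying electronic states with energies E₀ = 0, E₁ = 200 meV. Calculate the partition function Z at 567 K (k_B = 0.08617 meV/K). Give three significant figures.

Z = 1.02

k_BT = 0.08617 × 567 K = 48.858 meV.
Eᵢ/kT = 0, 4.0935.
Z = Σ e^(−Eᵢ/kT) = e^(−0) + e^(−4.0935) = 1.0000 + 0.016681 = 1.0167.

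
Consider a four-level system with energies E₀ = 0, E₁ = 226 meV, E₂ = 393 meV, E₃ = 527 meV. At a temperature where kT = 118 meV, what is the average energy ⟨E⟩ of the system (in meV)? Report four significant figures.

Eᵢ/kT = 0, 1.91525, 3.33051, 4.46610.
Z = Σ e^(−Eᵢ/kT) = e^(−0) + e^(−1.91525) + e^(−3.33051) + e^(−4.46610) = 1.00000 + 0.147305 + 0.0357749 + 0.0114920 = 1.19457.
⟨E⟩ = Σ Eᵢ e^(−Eᵢ/kT) / Z = (0·1.00000 + 226·0.147305 + 393·0.0357749 + 527·0.0114920) / 1.19457 = 44.71 meV.

44.71 meV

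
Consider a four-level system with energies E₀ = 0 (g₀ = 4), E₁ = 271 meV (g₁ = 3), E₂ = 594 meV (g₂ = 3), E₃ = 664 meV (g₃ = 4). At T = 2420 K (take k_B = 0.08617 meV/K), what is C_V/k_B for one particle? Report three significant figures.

k_BT = 0.08617 × 2420 K = 208.53 meV.
Eᵢ/kT = 0, 1.2996, 2.8485, 3.1842.
Z = Σ gᵢe^(−Eᵢ/kT) = 4·e^(−0) + 3·e^(−1.2996) + 3·e^(−2.8485) + 4·e^(−3.1842) = 4.0000 + 0.81792 + 0.17379 + 0.16565 = 5.1574.
⟨E⟩ = 84.321 meV, ⟨E²⟩ = 37698 meV².
C_V/k_B = (⟨E²⟩ − ⟨E⟩²)/(kT)² = (37698 − 7110.0)/43485 = 0.703.

0.703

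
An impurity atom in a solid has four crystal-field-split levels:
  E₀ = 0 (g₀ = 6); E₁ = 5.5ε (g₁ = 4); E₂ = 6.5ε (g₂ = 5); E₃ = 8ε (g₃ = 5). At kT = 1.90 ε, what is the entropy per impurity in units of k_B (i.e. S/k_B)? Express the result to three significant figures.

Eᵢ/kT = 0, 2.8947, 3.4211, 4.2105.
Z = Σ gᵢe^(−Eᵢ/kT) = 6·e^(−0) + 4·e^(−2.8947) + 5·e^(−3.4211) + 5·e^(−4.2105) = 6.0000 + 0.22126 + 0.16338 + 0.074195 = 6.4588.
⟨E⟩ = Σ EᵢPᵢ = 0.44474 ε.
S/k_B = ln Z + ⟨E⟩/kT = ln(6.4588) + 0.44474/1.90 = 1.8654 + 0.23407 = 2.10.

2.10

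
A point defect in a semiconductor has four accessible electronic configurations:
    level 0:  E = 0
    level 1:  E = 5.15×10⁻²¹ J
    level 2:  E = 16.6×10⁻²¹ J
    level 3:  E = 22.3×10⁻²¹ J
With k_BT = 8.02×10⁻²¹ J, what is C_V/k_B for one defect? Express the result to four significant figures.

0.5191

Eᵢ/kT = 0, 0.642145, 2.06983, 2.78055.
Z = Σ e^(−Eᵢ/kT) = e^(−0) + e^(−0.642145) + e^(−2.06983) + e^(−2.78055) = 1.00000 + 0.526163 + 0.126207 + 0.0620044 = 1.71437.
⟨E⟩ = 3.60918, ⟨E²⟩ = 46.4118.
C_V/k_B = (⟨E²⟩ − ⟨E⟩²)/(kT)² = (46.4118 − 13.0262)/64.3204 = 0.5191.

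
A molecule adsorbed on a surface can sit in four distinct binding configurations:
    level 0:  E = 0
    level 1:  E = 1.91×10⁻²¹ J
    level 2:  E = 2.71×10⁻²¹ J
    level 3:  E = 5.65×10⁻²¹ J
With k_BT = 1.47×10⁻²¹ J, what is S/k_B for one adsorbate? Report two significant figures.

0.87

Eᵢ/kT = 0, 1.299, 1.844, 3.844.
Z = Σ e^(−Eᵢ/kT) = e^(−0) + e^(−1.299) + e^(−1.844) + e^(−3.844) = 1.000 + 0.2728 + 0.1582 + 0.02141 = 1.452.
⟨E⟩ = Σ EᵢPᵢ = 0.7374 ×10⁻²¹ J.
S/k_B = ln Z + ⟨E⟩/kT = ln(1.452) + 0.7374/1.47 = 0.3729 + 0.5016 = 0.87.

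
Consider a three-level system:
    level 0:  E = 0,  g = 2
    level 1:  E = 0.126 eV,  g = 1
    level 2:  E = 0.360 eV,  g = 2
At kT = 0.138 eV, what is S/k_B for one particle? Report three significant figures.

Eᵢ/kT = 0, 0.91304, 2.6087.
Z = Σ gᵢe^(−Eᵢ/kT) = 2·e^(−0) + 1·e^(−0.91304) + 2·e^(−2.6087) = 2.0000 + 0.40130 + 0.14726 = 2.5486.
⟨E⟩ = Σ EᵢPᵢ = 0.040641 eV.
S/k_B = ln Z + ⟨E⟩/kT = ln(2.5486) + 0.040641/0.138 = 0.93554 + 0.29450 = 1.23.

1.23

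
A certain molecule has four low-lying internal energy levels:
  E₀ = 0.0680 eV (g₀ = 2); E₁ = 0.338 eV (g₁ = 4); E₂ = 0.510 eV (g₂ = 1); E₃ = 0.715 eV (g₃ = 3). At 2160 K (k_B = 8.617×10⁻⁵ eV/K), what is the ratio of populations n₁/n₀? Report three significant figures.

k_BT = 8.617×10⁻⁵ × 2160 K = 0.18613 eV.
n₁/n₀ = (g₁/g₀) exp[−(E₁−E₀)/kT] = (4/2) × exp(−(0.2700 eV)/(0.18613 eV)) = (4/2) × exp(-1.4506) = 0.469.

0.469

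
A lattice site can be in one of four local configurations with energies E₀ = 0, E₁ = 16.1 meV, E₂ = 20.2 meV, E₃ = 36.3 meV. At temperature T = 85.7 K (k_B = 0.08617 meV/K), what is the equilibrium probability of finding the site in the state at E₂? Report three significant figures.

0.0547

k_BT = 0.08617 × 85.7 K = 7.3848 meV.
Eᵢ/kT = 0, 2.1802, 2.7353, 4.9155.
Z = Σ e^(−Eᵢ/kT) = e^(−0) + e^(−2.1802) + e^(−2.7353) + e^(−4.9155) = 1.0000 + 0.11302 + 0.064875 + 0.0073321 = 1.1852.
P₂ = e^(−E₂/kT) / Z = 0.064875/1.1852 = 0.0547.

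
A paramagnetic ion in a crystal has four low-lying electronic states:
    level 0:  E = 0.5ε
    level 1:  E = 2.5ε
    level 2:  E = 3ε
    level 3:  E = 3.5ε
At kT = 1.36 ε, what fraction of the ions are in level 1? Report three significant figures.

0.153

Eᵢ/kT = 0.36765, 1.8382, 2.2059, 2.5735.
Z = Σ e^(−Eᵢ/kT) = e^(−0.36765) + e^(−1.8382) + e^(−2.2059) + e^(−2.5735) = 0.69236 + 0.15910 + 0.11015 + 0.076268 = 1.0379.
P₁ = e^(−E₁/kT) / Z = 0.15910/1.0379 = 0.153.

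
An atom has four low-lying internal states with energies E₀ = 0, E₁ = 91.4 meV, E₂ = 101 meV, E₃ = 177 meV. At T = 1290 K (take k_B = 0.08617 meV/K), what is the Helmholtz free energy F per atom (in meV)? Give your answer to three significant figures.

-79.6 meV

k_BT = 0.08617 × 1290 K = 111.16 meV.
Eᵢ/kT = 0, 0.82224, 0.90860, 1.5923.
Z = Σ e^(−Eᵢ/kT) = e^(−0) + e^(−0.82224) + e^(−0.90860) + e^(−1.5923) = 1.0000 + 0.43945 + 0.40309 + 0.20346 = 2.0460.
F = −kT ln Z = −111.16 × ln(2.0460) = −111.16 × 0.71589 = -79.6 meV.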